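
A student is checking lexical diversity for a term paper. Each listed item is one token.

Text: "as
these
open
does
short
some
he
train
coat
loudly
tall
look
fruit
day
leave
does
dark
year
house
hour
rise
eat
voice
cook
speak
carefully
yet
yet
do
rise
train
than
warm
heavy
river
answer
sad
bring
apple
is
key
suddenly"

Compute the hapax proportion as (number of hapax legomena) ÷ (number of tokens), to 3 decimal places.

Frequencies: does:2, train:2, rise:2, yet:2, as:1, these:1, open:1, short:1, some:1, he:1, coat:1, loudly:1, tall:1, look:1, fruit:1, day:1, leave:1, dark:1, year:1, house:1, … (18 more, each freq 1)
Hapax count = 34; token count = 42.
Ratio = 34 / 42 = 0.810

0.810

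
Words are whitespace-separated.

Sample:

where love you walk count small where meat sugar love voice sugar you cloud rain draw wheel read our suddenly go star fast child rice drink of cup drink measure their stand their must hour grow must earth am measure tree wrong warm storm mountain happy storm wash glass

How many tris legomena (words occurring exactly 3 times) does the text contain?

Frequencies: where:2, love:2, you:2, sugar:2, drink:2, measure:2, their:2, must:2, storm:2, walk:1, count:1, small:1, meat:1, voice:1, cloud:1, rain:1, draw:1, wheel:1, read:1, our:1, … (20 more, each freq 1)
Words with frequency 3: (none)

0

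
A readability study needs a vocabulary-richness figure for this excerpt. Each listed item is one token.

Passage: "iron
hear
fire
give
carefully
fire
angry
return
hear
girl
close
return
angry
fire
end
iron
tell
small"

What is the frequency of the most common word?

Frequencies: fire:3, iron:2, hear:2, angry:2, return:2, give:1, carefully:1, girl:1, close:1, end:1, tell:1, small:1
Most common: 'fire' with frequency 3.

3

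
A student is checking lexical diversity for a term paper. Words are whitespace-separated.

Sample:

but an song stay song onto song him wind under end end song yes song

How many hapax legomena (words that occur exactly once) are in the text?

Frequencies: song:5, end:2, but:1, an:1, stay:1, onto:1, him:1, wind:1, under:1, yes:1
Hapax (freq=1): an, but, him, onto, stay, under, wind, yes

8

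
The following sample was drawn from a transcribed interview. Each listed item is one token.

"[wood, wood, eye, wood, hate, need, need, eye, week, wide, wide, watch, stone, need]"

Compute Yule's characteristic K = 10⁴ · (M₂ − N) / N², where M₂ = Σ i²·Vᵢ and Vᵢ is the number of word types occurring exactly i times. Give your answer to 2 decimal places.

Frequencies: wood:3, need:3, eye:2, wide:2, hate:1, week:1, watch:1, stone:1
N = 14. Frequency spectrum: V_1=4, V_2=2, V_3=2
M₂ = 1²·4 + 2²·2 + 3²·2 = 30
K = 10000 × (30 − 14) / 14² = 816.33

816.33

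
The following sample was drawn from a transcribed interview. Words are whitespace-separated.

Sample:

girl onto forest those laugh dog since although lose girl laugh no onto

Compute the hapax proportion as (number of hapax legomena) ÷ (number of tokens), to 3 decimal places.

0.538

Frequencies: girl:2, onto:2, laugh:2, forest:1, those:1, dog:1, since:1, although:1, lose:1, no:1
Hapax count = 7; token count = 13.
Ratio = 7 / 13 = 0.538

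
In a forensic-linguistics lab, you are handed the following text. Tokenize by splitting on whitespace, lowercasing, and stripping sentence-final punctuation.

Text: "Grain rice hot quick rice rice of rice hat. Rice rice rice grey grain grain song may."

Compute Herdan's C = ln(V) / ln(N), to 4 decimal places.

N = 17, V = 9.
ln(V) = 2.197225, ln(N) = 2.833213
C = 2.197225 / 2.833213 = 0.7755

0.7755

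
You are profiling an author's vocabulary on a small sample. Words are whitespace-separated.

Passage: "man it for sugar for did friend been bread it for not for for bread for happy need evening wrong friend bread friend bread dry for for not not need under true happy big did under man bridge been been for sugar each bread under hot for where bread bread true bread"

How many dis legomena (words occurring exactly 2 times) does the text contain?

7

Frequencies: for:10, bread:8, friend:3, been:3, not:3, under:3, man:2, it:2, sugar:2, did:2, happy:2, need:2, true:2, evening:1, wrong:1, dry:1, big:1, bridge:1, each:1, hot:1, … (1 more, each freq 1)
Words with frequency 2: did, happy, it, man, need, sugar, true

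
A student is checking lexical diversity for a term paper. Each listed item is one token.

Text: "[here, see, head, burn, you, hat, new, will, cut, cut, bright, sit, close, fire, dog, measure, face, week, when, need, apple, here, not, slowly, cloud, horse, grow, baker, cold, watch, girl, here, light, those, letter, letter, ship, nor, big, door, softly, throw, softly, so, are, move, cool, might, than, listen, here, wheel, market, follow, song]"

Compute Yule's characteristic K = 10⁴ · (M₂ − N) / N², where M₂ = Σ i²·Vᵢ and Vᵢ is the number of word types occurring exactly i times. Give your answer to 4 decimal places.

Frequencies: here:4, cut:2, letter:2, softly:2, see:1, head:1, burn:1, you:1, hat:1, new:1, will:1, bright:1, sit:1, close:1, fire:1, dog:1, measure:1, face:1, week:1, when:1, … (29 more, each freq 1)
N = 55. Frequency spectrum: V_1=45, V_2=3, V_4=1
M₂ = 1²·45 + 2²·3 + 4²·1 = 73
K = 10000 × (73 − 55) / 55² = 59.5041

59.5041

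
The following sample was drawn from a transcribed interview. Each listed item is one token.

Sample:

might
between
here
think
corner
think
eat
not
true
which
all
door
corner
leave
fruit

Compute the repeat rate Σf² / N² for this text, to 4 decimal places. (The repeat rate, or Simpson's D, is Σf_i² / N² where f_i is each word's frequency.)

Frequencies: think:2, corner:2, might:1, between:1, here:1, eat:1, not:1, true:1, which:1, all:1, door:1, leave:1, fruit:1
Σf² = 19; N² = 225
Repeat rate = 19 / 225 = 0.0844

0.0844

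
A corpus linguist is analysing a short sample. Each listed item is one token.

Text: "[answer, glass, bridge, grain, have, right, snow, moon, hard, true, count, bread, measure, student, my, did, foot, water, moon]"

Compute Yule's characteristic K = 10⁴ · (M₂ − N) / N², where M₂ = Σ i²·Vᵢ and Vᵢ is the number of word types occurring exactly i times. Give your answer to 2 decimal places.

55.40

Frequencies: moon:2, answer:1, glass:1, bridge:1, grain:1, have:1, right:1, snow:1, hard:1, true:1, count:1, bread:1, measure:1, student:1, my:1, did:1, foot:1, water:1
N = 19. Frequency spectrum: V_1=17, V_2=1
M₂ = 1²·17 + 2²·1 = 21
K = 10000 × (21 − 19) / 19² = 55.40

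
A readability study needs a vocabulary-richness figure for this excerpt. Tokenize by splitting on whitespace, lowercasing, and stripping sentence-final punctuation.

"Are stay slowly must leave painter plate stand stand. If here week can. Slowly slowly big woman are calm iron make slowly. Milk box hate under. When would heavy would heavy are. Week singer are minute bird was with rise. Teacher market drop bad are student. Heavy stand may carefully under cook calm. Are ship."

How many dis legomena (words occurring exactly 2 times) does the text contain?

4

Frequencies: are:6, slowly:4, stand:3, heavy:3, week:2, calm:2, under:2, would:2, stay:1, must:1, leave:1, painter:1, plate:1, if:1, here:1, can:1, big:1, woman:1, iron:1, make:1, … (19 more, each freq 1)
Words with frequency 2: calm, under, week, would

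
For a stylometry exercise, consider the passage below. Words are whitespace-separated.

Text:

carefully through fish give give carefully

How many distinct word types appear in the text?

4

Distinct types: {carefully, fish, give, through}
V = 4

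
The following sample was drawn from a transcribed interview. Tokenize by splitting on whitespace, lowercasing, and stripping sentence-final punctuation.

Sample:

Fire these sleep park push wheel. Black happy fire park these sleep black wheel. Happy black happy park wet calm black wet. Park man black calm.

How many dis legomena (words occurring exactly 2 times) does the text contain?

6

Frequencies: black:5, park:4, happy:3, fire:2, these:2, sleep:2, wheel:2, wet:2, calm:2, push:1, man:1
Words with frequency 2: calm, fire, sleep, these, wet, wheel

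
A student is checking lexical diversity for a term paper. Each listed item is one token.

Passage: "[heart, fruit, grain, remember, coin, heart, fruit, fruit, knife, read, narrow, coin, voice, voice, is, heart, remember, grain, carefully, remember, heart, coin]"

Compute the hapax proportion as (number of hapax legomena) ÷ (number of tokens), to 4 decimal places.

0.2273

Frequencies: heart:4, fruit:3, remember:3, coin:3, grain:2, voice:2, knife:1, read:1, narrow:1, is:1, carefully:1
Hapax count = 5; token count = 22.
Ratio = 5 / 22 = 0.2273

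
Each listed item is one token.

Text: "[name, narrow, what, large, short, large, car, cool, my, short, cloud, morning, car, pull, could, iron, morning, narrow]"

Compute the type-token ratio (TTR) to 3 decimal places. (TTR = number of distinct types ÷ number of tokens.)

N = 18 tokens, V = 13 types.
TTR = V / N = 13 / 18 = 0.722

0.722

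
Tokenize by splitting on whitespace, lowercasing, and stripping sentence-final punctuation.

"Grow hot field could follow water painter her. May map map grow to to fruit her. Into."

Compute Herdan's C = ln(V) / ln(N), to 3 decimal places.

N = 17, V = 13.
ln(V) = 2.564949, ln(N) = 2.833213
C = 2.564949 / 2.833213 = 0.905

0.905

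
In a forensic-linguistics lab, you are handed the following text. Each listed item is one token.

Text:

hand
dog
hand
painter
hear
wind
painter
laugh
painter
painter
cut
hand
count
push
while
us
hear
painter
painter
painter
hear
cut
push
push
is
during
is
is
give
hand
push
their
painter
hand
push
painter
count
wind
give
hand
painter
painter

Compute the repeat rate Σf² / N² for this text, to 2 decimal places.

Frequencies: painter:11, hand:6, push:5, hear:3, is:3, wind:2, cut:2, count:2, give:2, dog:1, laugh:1, while:1, us:1, during:1, their:1
Σf² = 222; N² = 1764
Repeat rate = 222 / 1764 = 0.13

0.13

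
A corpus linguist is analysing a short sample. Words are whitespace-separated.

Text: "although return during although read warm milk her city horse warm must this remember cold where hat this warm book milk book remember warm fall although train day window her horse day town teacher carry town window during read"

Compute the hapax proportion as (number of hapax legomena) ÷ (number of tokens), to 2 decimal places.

Frequencies: warm:4, although:3, during:2, read:2, milk:2, her:2, horse:2, this:2, remember:2, book:2, day:2, window:2, town:2, return:1, city:1, must:1, cold:1, where:1, hat:1, fall:1, … (3 more, each freq 1)
Hapax count = 10; token count = 39.
Ratio = 10 / 39 = 0.26

0.26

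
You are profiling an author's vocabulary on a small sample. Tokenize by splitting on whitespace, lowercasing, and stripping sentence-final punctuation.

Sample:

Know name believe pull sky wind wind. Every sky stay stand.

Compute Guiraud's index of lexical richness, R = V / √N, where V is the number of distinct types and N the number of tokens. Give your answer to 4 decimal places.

N = 11, V = 9.
√N = 3.316625
R = 9 / 3.316625 = 2.7136

2.7136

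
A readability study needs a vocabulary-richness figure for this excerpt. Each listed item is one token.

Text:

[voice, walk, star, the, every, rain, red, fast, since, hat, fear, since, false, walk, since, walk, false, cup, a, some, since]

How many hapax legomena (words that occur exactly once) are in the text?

12

Frequencies: since:4, walk:3, false:2, voice:1, star:1, the:1, every:1, rain:1, red:1, fast:1, hat:1, fear:1, cup:1, a:1, some:1
Hapax (freq=1): a, cup, every, fast, fear, hat, rain, red, some, star, the, voice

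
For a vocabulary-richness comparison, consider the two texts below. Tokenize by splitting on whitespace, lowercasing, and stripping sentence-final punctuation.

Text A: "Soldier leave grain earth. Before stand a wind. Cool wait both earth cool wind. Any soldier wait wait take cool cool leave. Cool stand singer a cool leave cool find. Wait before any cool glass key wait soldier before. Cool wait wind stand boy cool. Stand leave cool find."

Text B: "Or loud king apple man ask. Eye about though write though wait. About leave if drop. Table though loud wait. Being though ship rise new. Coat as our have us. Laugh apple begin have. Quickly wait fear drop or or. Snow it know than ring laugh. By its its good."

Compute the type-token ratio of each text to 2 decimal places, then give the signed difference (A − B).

-0.35

TTR(A) = 18/49 = 0.37
TTR(B) = 36/50 = 0.72
Difference = 0.37 − 0.72 = -0.35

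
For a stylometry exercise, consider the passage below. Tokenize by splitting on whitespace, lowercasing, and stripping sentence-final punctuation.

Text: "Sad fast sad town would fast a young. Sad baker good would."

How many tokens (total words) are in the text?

Tokens: sad, fast, sad, town, would, fast, a, young, sad, baker, good, would
N = 12

12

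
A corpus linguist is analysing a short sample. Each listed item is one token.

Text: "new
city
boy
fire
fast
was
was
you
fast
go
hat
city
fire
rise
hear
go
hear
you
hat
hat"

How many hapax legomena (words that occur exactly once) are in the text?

3

Frequencies: hat:3, city:2, fire:2, fast:2, was:2, you:2, go:2, hear:2, new:1, boy:1, rise:1
Hapax (freq=1): boy, new, rise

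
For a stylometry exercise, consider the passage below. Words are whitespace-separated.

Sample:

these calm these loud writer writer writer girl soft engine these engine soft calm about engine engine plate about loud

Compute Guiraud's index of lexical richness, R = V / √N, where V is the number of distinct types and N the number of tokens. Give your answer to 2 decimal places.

2.01

N = 20, V = 9.
√N = 4.472136
R = 9 / 4.472136 = 2.01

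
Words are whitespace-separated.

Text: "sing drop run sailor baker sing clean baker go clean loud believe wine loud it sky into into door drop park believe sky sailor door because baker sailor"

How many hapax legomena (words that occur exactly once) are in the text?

Frequencies: sailor:3, baker:3, sing:2, drop:2, clean:2, loud:2, believe:2, sky:2, into:2, door:2, run:1, go:1, wine:1, it:1, park:1, because:1
Hapax (freq=1): because, go, it, park, run, wine

6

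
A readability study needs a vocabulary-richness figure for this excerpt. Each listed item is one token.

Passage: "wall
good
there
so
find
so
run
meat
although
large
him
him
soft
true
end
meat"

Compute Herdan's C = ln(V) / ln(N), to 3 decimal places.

N = 16, V = 13.
ln(V) = 2.564949, ln(N) = 2.772589
C = 2.564949 / 2.772589 = 0.925

0.925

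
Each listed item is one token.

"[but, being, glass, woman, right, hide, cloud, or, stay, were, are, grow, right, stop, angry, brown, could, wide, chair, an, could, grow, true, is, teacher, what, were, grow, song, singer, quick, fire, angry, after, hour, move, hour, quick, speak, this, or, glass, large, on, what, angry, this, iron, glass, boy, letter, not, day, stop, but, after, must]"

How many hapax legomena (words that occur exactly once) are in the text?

Frequencies: glass:3, grow:3, angry:3, but:2, right:2, or:2, were:2, stop:2, could:2, what:2, quick:2, after:2, hour:2, this:2, being:1, woman:1, hide:1, cloud:1, stay:1, are:1, … (20 more, each freq 1)
Hapax (freq=1): an, are, being, boy, brown, chair, cloud, day, fire, hide, iron, is, large, letter, move, must, not, on, singer, song, speak, stay, teacher, true, wide, woman

26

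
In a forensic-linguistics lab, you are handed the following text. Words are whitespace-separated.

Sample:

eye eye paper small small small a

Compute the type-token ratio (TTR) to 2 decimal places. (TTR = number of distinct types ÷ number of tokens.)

N = 7 tokens, V = 4 types.
TTR = V / N = 4 / 7 = 0.57

0.57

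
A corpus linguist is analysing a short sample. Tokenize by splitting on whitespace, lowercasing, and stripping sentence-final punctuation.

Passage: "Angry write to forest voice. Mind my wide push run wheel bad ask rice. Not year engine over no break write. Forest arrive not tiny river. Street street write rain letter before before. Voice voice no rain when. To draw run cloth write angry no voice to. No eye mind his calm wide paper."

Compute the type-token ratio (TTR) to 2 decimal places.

0.63

N = 54 tokens, V = 34 types.
TTR = V / N = 34 / 54 = 0.63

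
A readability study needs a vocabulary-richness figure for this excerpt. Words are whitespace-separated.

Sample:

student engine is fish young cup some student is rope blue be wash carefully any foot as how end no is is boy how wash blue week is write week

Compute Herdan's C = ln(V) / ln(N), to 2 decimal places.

0.90

N = 30, V = 21.
ln(V) = 3.044522, ln(N) = 3.401197
C = 3.044522 / 3.401197 = 0.90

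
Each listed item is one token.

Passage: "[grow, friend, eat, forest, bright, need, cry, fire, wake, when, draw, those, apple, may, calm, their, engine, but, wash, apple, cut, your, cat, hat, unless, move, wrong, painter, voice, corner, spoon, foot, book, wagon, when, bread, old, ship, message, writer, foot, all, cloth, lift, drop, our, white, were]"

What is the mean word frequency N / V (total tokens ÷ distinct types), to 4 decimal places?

1.0667

N = 48 tokens, V = 45 types.
Mean frequency = N / V = 48 / 45 = 1.0667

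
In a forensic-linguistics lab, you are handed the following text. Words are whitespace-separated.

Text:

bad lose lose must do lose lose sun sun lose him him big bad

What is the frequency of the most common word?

5

Frequencies: lose:5, bad:2, sun:2, him:2, must:1, do:1, big:1
Most common: 'lose' with frequency 5.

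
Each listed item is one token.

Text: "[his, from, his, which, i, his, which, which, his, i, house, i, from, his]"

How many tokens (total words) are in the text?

Tokens: his, from, his, which, i, his, which, which, his, i, house, i, from, his
N = 14

14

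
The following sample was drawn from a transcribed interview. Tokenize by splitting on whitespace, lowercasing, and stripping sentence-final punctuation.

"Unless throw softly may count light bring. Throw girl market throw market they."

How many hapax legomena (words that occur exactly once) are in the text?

Frequencies: throw:3, market:2, unless:1, softly:1, may:1, count:1, light:1, bring:1, girl:1, they:1
Hapax (freq=1): bring, count, girl, light, may, softly, they, unless

8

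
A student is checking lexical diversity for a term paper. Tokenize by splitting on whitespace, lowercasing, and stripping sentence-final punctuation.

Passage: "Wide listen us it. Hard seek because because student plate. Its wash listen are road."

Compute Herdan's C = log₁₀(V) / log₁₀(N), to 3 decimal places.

0.947

N = 15, V = 13.
log₁₀(V) = 1.113943, log₁₀(N) = 1.176091
C = 1.113943 / 1.176091 = 0.947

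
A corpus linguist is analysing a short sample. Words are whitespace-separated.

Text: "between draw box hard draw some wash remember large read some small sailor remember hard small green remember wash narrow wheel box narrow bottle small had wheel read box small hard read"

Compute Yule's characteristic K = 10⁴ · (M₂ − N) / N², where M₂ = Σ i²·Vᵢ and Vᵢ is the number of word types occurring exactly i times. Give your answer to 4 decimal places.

Frequencies: small:4, box:3, hard:3, remember:3, read:3, draw:2, some:2, wash:2, narrow:2, wheel:2, between:1, large:1, sailor:1, green:1, bottle:1, had:1
N = 32. Frequency spectrum: V_1=6, V_2=5, V_3=4, V_4=1
M₂ = 1²·6 + 2²·5 + 3²·4 + 4²·1 = 78
K = 10000 × (78 − 32) / 32² = 449.2188

449.2188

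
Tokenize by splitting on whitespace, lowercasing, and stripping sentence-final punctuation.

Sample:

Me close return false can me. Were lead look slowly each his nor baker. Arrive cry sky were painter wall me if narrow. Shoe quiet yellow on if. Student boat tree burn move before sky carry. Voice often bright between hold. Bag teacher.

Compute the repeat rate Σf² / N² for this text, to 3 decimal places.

0.030

Frequencies: me:3, were:2, sky:2, if:2, close:1, return:1, false:1, can:1, lead:1, look:1, slowly:1, each:1, his:1, nor:1, baker:1, arrive:1, cry:1, painter:1, wall:1, narrow:1, … (18 more, each freq 1)
Σf² = 55; N² = 1849
Repeat rate = 55 / 1849 = 0.030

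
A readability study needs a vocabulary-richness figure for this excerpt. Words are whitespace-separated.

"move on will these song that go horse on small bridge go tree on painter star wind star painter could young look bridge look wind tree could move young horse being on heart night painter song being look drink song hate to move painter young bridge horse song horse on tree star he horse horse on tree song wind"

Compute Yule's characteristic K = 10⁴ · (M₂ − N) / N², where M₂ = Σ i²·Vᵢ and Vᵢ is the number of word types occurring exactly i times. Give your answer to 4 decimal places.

419.4197

Frequencies: on:6, horse:6, song:5, tree:4, painter:4, move:3, bridge:3, star:3, wind:3, young:3, look:3, go:2, could:2, being:2, will:1, these:1, that:1, small:1, heart:1, night:1, … (4 more, each freq 1)
N = 59. Frequency spectrum: V_1=10, V_2=3, V_3=6, V_4=2, V_5=1, V_6=2
M₂ = 1²·10 + 2²·3 + 3²·6 + 4²·2 + 5²·1 + 6²·2 = 205
K = 10000 × (205 − 59) / 59² = 419.4197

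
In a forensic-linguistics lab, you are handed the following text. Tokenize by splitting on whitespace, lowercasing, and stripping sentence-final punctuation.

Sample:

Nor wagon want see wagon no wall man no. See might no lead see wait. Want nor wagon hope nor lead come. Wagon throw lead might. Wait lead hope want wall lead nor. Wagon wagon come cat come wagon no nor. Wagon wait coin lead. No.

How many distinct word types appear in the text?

15

Distinct types: {cat, coin, come, hope, lead, man, might, no, nor, see, throw, wagon, wait, wall, want}
V = 15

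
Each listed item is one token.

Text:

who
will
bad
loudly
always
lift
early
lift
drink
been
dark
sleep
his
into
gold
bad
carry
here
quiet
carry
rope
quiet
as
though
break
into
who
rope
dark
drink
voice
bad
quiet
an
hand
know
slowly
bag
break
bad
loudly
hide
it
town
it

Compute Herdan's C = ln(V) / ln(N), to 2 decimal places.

0.89

N = 45, V = 30.
ln(V) = 3.401197, ln(N) = 3.806662
C = 3.401197 / 3.806662 = 0.89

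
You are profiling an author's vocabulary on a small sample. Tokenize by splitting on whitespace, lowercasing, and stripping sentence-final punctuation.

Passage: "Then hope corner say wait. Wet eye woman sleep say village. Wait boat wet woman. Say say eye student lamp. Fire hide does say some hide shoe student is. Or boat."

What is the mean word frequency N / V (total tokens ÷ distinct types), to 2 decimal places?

1.55

N = 31 tokens, V = 20 types.
Mean frequency = N / V = 31 / 20 = 1.55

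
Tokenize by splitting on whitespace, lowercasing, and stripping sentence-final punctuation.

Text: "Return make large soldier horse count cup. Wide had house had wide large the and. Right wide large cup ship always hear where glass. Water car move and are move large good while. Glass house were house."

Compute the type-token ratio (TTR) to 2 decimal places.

0.68

N = 37 tokens, V = 25 types.
TTR = V / N = 25 / 37 = 0.68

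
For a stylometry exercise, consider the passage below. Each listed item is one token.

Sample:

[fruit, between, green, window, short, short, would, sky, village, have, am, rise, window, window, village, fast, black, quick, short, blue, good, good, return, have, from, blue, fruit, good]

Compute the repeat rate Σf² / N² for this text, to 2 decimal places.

Frequencies: window:3, short:3, good:3, fruit:2, village:2, have:2, blue:2, between:1, green:1, would:1, sky:1, am:1, rise:1, fast:1, black:1, quick:1, return:1, from:1
Σf² = 54; N² = 784
Repeat rate = 54 / 784 = 0.07

0.07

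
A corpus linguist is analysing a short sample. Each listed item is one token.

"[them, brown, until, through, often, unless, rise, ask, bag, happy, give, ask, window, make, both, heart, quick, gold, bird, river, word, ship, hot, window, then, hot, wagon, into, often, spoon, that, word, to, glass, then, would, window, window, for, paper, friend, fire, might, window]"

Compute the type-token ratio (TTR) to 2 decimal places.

0.80

N = 44 tokens, V = 35 types.
TTR = V / N = 35 / 44 = 0.80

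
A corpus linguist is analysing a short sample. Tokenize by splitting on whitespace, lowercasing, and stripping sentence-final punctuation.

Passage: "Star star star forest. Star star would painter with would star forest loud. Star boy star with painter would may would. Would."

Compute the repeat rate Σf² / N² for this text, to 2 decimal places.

0.21

Frequencies: star:8, would:5, forest:2, painter:2, with:2, loud:1, boy:1, may:1
Σf² = 104; N² = 484
Repeat rate = 104 / 484 = 0.21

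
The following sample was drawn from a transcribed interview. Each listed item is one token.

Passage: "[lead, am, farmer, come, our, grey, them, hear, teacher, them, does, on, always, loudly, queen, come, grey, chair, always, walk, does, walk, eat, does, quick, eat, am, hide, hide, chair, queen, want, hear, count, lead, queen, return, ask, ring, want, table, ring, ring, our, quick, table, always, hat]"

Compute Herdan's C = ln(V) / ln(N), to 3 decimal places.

0.842

N = 48, V = 26.
ln(V) = 3.258097, ln(N) = 3.871201
C = 3.258097 / 3.871201 = 0.842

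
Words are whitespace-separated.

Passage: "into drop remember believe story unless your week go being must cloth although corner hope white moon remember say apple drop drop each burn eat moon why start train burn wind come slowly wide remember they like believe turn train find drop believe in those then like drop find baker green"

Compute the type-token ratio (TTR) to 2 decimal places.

0.75

N = 51 tokens, V = 38 types.
TTR = V / N = 38 / 51 = 0.75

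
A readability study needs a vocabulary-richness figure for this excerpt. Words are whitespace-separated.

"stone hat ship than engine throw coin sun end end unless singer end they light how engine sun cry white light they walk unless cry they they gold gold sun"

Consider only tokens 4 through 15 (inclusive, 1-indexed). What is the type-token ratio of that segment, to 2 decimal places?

0.83

Segment tokens 4–15: than, engine, throw, coin, sun, end, end, unless, singer, end, they, light
Segment N = 12, segment V = 10.
TTR = 10 / 12 = 0.83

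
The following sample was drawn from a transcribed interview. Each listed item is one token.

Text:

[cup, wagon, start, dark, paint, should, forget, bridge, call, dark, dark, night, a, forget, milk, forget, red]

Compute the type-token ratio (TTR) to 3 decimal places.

0.765

N = 17 tokens, V = 13 types.
TTR = V / N = 13 / 17 = 0.765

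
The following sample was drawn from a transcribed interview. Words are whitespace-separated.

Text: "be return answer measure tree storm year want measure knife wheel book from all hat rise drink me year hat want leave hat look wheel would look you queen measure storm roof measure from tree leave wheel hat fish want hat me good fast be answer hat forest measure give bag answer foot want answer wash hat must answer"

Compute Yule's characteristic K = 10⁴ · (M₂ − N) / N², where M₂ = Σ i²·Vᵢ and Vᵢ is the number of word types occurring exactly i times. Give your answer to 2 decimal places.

333.24

Frequencies: hat:7, answer:5, measure:5, want:4, wheel:3, be:2, tree:2, storm:2, year:2, from:2, me:2, leave:2, look:2, return:1, knife:1, book:1, all:1, rise:1, drink:1, would:1, … (12 more, each freq 1)
N = 59. Frequency spectrum: V_1=19, V_2=8, V_3=1, V_4=1, V_5=2, V_7=1
M₂ = 1²·19 + 2²·8 + 3²·1 + 4²·1 + 5²·2 + 7²·1 = 175
K = 10000 × (175 − 59) / 59² = 333.24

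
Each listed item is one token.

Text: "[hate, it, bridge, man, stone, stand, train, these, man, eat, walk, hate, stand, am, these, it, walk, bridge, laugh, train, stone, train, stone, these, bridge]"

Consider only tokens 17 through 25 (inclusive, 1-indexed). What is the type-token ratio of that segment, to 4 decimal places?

0.6667

Segment tokens 17–25: walk, bridge, laugh, train, stone, train, stone, these, bridge
Segment N = 9, segment V = 6.
TTR = 6 / 9 = 0.6667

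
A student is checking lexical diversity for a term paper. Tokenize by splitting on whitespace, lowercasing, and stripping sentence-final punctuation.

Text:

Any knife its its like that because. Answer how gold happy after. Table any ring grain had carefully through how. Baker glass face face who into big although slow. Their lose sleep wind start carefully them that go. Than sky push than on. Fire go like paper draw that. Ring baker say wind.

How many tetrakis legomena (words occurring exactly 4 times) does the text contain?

0

Frequencies: that:3, any:2, its:2, like:2, how:2, ring:2, carefully:2, baker:2, face:2, wind:2, go:2, than:2, knife:1, because:1, answer:1, gold:1, happy:1, after:1, table:1, grain:1, … (20 more, each freq 1)
Words with frequency 4: (none)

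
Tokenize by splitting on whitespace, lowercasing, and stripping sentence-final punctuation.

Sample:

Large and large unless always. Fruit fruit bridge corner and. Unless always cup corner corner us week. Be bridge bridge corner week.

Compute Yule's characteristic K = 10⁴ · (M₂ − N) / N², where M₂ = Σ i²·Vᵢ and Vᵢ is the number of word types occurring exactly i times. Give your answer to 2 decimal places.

619.83

Frequencies: corner:4, bridge:3, large:2, and:2, unless:2, always:2, fruit:2, week:2, cup:1, us:1, be:1
N = 22. Frequency spectrum: V_1=3, V_2=6, V_3=1, V_4=1
M₂ = 1²·3 + 2²·6 + 3²·1 + 4²·1 = 52
K = 10000 × (52 − 22) / 22² = 619.83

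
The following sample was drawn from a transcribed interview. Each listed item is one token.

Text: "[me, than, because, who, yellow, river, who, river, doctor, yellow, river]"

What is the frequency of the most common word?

3

Frequencies: river:3, who:2, yellow:2, me:1, than:1, because:1, doctor:1
Most common: 'river' with frequency 3.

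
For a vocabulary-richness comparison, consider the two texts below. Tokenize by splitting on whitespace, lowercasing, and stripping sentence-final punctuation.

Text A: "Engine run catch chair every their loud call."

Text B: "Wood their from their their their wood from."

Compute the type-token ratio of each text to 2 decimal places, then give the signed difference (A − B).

TTR(A) = 8/8 = 1.00
TTR(B) = 3/8 = 0.38
Difference = 1.00 − 0.38 = 0.62

0.62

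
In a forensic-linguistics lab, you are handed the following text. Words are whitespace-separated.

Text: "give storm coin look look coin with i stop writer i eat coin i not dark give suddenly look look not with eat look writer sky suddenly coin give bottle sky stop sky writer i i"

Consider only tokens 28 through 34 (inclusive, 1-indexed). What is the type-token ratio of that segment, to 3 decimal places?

Segment tokens 28–34: coin, give, bottle, sky, stop, sky, writer
Segment N = 7, segment V = 6.
TTR = 6 / 7 = 0.857

0.857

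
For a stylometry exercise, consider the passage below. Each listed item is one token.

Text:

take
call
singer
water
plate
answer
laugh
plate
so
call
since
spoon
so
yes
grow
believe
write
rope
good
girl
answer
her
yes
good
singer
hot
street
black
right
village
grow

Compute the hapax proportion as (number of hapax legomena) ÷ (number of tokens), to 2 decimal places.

0.48

Frequencies: call:2, singer:2, plate:2, answer:2, so:2, yes:2, grow:2, good:2, take:1, water:1, laugh:1, since:1, spoon:1, believe:1, write:1, rope:1, girl:1, her:1, hot:1, street:1, … (3 more, each freq 1)
Hapax count = 15; token count = 31.
Ratio = 15 / 31 = 0.48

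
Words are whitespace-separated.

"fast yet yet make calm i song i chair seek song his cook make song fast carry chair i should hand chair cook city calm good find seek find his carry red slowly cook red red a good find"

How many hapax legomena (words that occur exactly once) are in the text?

5

Frequencies: i:3, song:3, chair:3, cook:3, find:3, red:3, fast:2, yet:2, make:2, calm:2, seek:2, his:2, carry:2, good:2, should:1, hand:1, city:1, slowly:1, a:1
Hapax (freq=1): a, city, hand, should, slowly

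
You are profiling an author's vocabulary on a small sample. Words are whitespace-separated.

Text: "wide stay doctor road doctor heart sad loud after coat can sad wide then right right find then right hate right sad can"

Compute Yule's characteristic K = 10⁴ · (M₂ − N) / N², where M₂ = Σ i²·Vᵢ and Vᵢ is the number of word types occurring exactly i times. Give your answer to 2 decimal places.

491.49

Frequencies: right:4, sad:3, wide:2, doctor:2, can:2, then:2, stay:1, road:1, heart:1, loud:1, after:1, coat:1, find:1, hate:1
N = 23. Frequency spectrum: V_1=8, V_2=4, V_3=1, V_4=1
M₂ = 1²·8 + 2²·4 + 3²·1 + 4²·1 = 49
K = 10000 × (49 − 23) / 23² = 491.49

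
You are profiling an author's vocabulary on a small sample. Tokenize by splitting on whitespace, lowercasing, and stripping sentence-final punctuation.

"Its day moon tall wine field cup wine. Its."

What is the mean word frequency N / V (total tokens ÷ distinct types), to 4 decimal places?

N = 9 tokens, V = 7 types.
Mean frequency = N / V = 9 / 7 = 1.2857

1.2857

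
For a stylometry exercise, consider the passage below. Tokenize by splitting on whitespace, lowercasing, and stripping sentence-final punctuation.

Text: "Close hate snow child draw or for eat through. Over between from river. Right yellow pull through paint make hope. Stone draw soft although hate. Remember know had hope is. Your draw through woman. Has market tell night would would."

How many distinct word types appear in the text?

Distinct types: {although, between, child, close, draw, eat, for, from, had, has, hate, hope, is, know, make, market, night, or, over, paint, pull, remember, right, river, snow, soft, stone, tell, through, woman, would, yellow, your}
V = 33

33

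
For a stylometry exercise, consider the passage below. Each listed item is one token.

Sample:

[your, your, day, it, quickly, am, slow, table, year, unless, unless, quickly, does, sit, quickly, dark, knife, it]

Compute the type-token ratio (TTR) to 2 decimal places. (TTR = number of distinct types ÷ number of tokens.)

0.72

N = 18 tokens, V = 13 types.
TTR = V / N = 13 / 18 = 0.72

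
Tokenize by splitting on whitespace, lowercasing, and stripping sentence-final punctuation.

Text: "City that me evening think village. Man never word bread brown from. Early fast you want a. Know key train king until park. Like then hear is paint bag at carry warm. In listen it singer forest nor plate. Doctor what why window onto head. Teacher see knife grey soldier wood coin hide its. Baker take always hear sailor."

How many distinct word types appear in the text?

58

Distinct types: {a, always, at, bag, baker, bread, brown, carry, city, coin, doctor, early, evening, fast, forest, from, grey, head, hear, hide, in, is, it, its, key, king, knife, know, like, listen, man, me, never, nor, onto, paint, park, plate, sailor, see, singer, soldier, take, teacher, that, then, think, train, until, village, want, warm, what, why, window, wood, word, you}
V = 58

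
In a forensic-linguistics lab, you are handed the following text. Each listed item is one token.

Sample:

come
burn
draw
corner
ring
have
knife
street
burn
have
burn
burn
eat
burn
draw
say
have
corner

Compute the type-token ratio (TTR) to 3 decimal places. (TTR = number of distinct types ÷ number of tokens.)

0.556

N = 18 tokens, V = 10 types.
TTR = V / N = 10 / 18 = 0.556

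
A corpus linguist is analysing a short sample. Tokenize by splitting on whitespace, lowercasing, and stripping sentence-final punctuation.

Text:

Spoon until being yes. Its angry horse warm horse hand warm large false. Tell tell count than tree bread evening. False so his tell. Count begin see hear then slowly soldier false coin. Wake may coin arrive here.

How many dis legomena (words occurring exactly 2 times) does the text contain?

Frequencies: false:3, tell:3, horse:2, warm:2, count:2, coin:2, spoon:1, until:1, being:1, yes:1, its:1, angry:1, hand:1, large:1, than:1, tree:1, bread:1, evening:1, so:1, his:1, … (10 more, each freq 1)
Words with frequency 2: coin, count, horse, warm

4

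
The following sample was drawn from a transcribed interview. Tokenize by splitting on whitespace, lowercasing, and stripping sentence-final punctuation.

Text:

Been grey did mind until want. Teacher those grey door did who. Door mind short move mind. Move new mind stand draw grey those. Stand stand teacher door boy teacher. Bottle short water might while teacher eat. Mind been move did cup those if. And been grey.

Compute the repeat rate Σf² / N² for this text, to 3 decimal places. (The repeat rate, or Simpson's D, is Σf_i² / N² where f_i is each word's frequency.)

Frequencies: mind:5, grey:4, teacher:4, been:3, did:3, those:3, door:3, move:3, stand:3, short:2, until:1, want:1, who:1, new:1, draw:1, boy:1, bottle:1, water:1, might:1, while:1, … (4 more, each freq 1)
Σf² = 129; N² = 2209
Repeat rate = 129 / 2209 = 0.058

0.058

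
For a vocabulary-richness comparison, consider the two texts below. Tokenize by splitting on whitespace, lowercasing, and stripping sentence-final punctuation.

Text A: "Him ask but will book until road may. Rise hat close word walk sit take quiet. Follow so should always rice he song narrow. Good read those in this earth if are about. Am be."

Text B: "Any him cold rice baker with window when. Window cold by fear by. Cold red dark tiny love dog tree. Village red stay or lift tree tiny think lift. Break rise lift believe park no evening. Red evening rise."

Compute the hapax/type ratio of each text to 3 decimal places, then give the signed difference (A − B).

A: hapax=35, V=35, ratio=1.000
B: hapax=18, V=27, ratio=0.667
Difference = 1.000 − 0.667 = 0.333

0.333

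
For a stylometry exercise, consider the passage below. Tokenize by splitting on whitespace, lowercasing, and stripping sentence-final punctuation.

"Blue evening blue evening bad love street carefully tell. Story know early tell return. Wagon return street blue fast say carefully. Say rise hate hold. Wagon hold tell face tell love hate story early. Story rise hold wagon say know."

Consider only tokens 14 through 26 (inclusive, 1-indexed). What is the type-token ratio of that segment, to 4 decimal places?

0.7692

Segment tokens 14–26: return, wagon, return, street, blue, fast, say, carefully, say, rise, hate, hold, wagon
Segment N = 13, segment V = 10.
TTR = 10 / 13 = 0.7692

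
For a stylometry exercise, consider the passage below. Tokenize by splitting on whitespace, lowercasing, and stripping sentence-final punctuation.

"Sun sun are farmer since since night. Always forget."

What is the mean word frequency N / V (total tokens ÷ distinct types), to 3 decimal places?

1.286

N = 9 tokens, V = 7 types.
Mean frequency = N / V = 9 / 7 = 1.286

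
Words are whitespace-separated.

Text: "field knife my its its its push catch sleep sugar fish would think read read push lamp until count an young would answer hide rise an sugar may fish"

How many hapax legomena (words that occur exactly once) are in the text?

14

Frequencies: its:3, push:2, sugar:2, fish:2, would:2, read:2, an:2, field:1, knife:1, my:1, catch:1, sleep:1, think:1, lamp:1, until:1, count:1, young:1, answer:1, hide:1, rise:1, … (1 more, each freq 1)
Hapax (freq=1): answer, catch, count, field, hide, knife, lamp, may, my, rise, sleep, think, until, young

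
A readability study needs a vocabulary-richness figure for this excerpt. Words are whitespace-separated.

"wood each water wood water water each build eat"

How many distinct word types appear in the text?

5

Distinct types: {build, each, eat, water, wood}
V = 5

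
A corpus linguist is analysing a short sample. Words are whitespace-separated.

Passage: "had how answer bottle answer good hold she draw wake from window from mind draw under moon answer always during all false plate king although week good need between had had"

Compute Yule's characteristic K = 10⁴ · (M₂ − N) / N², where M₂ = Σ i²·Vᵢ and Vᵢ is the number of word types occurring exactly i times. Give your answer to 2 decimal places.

Frequencies: had:3, answer:3, good:2, draw:2, from:2, how:1, bottle:1, hold:1, she:1, wake:1, window:1, mind:1, under:1, moon:1, always:1, during:1, all:1, false:1, plate:1, king:1, … (4 more, each freq 1)
N = 31. Frequency spectrum: V_1=19, V_2=3, V_3=2
M₂ = 1²·19 + 2²·3 + 3²·2 = 49
K = 10000 × (49 − 31) / 31² = 187.30

187.30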